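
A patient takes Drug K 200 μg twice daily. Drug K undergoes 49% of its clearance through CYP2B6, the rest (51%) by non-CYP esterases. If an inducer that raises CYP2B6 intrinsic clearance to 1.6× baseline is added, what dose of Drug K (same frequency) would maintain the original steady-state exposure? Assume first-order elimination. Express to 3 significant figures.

The CYP2B6 pathway (49% of clearance) is boosted to 1.6× activity: 0.49 × 1.6 = 0.784.
The remaining 51% of clearance is unaffected.
CL_new/CL_old = 0.784 + 0.51 = 1.294.
To maintain the same steady-state level, dose must scale with clearance: new dose = 200 × 1.294 = 259 μg.

259 μg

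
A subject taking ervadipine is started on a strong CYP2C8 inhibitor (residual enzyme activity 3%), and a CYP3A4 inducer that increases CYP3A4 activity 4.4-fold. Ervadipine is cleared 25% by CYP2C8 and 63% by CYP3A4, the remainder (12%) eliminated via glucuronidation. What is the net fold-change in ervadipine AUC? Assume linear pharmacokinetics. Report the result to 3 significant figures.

0.345

The CYP2C8 pathway (25% of clearance) falls to 0.03× activity: 0.25 × 0.03 = 0.0075.
The CYP3A4 pathway (63% of clearance) increases to 4.4× activity: 0.63 × 4.4 = 2.772.
Non-CYP routes (12%) are unchanged.
Relative clearance = 0.0075 + 2.772 + 0.12 = 2.8995.
Net AUC ratio = 1 / 2.8995 = 0.345.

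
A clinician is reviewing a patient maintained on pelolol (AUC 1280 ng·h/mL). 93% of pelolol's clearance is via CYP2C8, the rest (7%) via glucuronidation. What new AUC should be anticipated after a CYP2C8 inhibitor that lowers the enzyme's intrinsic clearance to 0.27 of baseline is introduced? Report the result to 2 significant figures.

CYP2C8: 0.93 × 0.27 = 0.2511
Other: 0.07 (unchanged)
CL_new/CL_old = 0.2511 + 0.07 = 0.3211.
AUC ∝ 1/CL, so new value = 1280 / 0.3211 = 4.0 × 10³ ng·h/mL.

4.0 × 10³ ng·h/mL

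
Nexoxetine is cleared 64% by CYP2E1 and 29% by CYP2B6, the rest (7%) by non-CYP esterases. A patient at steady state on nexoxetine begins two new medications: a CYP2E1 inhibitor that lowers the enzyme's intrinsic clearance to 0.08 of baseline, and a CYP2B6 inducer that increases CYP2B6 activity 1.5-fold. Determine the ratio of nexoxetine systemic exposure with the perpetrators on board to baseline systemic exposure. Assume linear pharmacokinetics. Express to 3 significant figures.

1.80

CYP2E1: 0.64 × 0.08 = 0.0512
CYP2B6: 0.29 × 1.5 = 0.435
Other: 0.07 (unchanged)
New clearance relative to baseline: 0.0512 + 0.435 + 0.07 = 0.5562.
Net systemic exposure ratio = 1 / 0.5562 = 1.80.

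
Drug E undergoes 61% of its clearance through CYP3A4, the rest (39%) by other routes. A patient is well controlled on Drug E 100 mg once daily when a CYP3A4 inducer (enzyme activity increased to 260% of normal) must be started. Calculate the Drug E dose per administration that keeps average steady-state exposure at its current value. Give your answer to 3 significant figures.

198 mg

The CYP3A4 pathway (61% of clearance) increases to 2.6× activity: 0.61 × 2.6 = 1.586.
Non-CYP routes (39%) are unchanged.
CL_new/CL_old = 1.586 + 0.39 = 1.976.
Exposure is unchanged when dose changes in proportion to clearance. New dose = 100 mg × 1.976 = 198 mg.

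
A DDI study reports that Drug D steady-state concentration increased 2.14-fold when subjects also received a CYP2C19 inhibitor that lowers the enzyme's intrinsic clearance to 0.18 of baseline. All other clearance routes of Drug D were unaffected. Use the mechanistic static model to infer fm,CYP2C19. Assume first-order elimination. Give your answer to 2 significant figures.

0.65

Let x = fm,CYP2C19. Because steady-state concentration ∝ 1/CL, relative clearance fell to 1/2.14 = 0.4673.
Setting x·0.18 + (1 − x) = 0.4673 and solving: x = (0.4673 − 1)/(0.18 − 1) = 0.65.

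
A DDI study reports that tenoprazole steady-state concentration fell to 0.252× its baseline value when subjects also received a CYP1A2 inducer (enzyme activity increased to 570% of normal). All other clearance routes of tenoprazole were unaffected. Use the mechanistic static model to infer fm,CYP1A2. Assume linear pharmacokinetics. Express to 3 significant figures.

CL'/CL = 1 / 0.252 = 3.968
5.7·fm + (1 − fm) = 3.968
fm = (3.968 − 1) / (5.7 − 1) = 0.632

0.632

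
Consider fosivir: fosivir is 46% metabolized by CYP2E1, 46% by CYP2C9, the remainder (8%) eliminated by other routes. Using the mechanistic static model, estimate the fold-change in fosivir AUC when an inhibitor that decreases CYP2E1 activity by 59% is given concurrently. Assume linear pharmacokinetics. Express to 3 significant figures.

1.37

The CYP2E1 pathway (46% of clearance) falls to 0.41× activity: 0.46 × 0.41 = 0.1886.
CYP2C9 (46%) and the residual 8% are unaffected.
Relative clearance = 0.1886 + 0.46 + 0.08 = 0.7286.
AUC is inversely proportional to clearance, so the fold-change is 1 / 0.7286 = 1.37.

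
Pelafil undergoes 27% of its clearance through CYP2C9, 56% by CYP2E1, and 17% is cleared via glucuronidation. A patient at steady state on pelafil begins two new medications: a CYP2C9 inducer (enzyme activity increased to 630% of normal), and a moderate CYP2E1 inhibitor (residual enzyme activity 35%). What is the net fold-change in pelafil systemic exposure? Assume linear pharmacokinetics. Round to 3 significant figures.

The CYP2C9 pathway (27% of clearance) increases to 6.3× activity: 0.27 × 6.3 = 1.701.
The CYP2E1 pathway (56% of clearance) is reduced to 0.35× activity: 0.56 × 0.35 = 0.196.
Non-CYP routes (17%) are unchanged.
Relative clearance = 1.701 + 0.196 + 0.17 = 2.067.
Net systemic exposure ratio = 1 / 2.067 = 0.484.

0.484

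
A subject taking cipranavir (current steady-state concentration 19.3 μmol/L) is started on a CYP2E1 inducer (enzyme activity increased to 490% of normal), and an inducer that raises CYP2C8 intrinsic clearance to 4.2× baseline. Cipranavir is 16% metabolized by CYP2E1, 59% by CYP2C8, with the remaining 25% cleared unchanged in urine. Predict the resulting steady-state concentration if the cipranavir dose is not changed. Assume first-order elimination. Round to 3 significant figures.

The CYP2E1 pathway (16% of clearance) rises to 4.9× activity: 0.16 × 4.9 = 0.784.
The CYP2C8 pathway (59% of clearance) rises to 4.2× activity: 0.59 × 4.2 = 2.478.
Non-CYP routes (25%) are unchanged.
New clearance relative to baseline: 0.784 + 2.478 + 0.25 = 3.512.
New steady-state concentration = 19.3 / 3.512 = 5.50 μmol/L (concentration scales inversely with clearance).

5.50 μmol/L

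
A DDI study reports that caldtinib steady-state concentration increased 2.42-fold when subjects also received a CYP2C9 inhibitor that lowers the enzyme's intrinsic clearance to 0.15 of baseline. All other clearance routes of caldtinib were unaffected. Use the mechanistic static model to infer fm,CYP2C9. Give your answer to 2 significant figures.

CL'/CL = 1 / 2.42 = 0.4132
0.15·fm + (1 − fm) = 0.4132
fm = (0.4132 − 1) / (0.15 − 1) = 0.69

0.69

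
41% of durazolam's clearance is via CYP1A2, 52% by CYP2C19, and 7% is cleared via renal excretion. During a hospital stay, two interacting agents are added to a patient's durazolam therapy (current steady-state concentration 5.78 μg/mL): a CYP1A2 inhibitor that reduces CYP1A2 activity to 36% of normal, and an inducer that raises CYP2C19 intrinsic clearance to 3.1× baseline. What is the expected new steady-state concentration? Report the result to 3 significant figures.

3.16 μg/mL

The CYP1A2 pathway (41% of clearance) drops to 0.36× activity: 0.41 × 0.36 = 0.1476.
The CYP2C19 pathway (52% of clearance) increases to 3.1× activity: 0.52 × 3.1 = 1.612.
The remaining 7% of clearance is unaffected.
New clearance relative to baseline: 0.1476 + 1.612 + 0.07 = 1.8296.
New steady-state concentration = 5.78 / 1.8296 = 3.16 μg/mL (concentration scales inversely with clearance).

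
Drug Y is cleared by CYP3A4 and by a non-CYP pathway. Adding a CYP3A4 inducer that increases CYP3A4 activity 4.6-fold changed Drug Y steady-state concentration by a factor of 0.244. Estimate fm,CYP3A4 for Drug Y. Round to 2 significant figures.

0.86

Let x = fm,CYP3A4. Because steady-state concentration ∝ 1/CL, relative clearance rose to 1/0.244 = 4.098.
Only the CYP3A4 route changed, so 4.098 = x·4.6 + (1 − x), giving x = 0.86.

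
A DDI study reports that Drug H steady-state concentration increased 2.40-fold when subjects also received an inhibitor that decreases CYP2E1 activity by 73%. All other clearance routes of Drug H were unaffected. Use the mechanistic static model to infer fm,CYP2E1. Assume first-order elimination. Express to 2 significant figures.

CL'/CL = 1 / 2.40 = 0.4167
0.27·fm + (1 − fm) = 0.4167
fm = (0.4167 − 1) / (0.27 − 1) = 0.80

0.80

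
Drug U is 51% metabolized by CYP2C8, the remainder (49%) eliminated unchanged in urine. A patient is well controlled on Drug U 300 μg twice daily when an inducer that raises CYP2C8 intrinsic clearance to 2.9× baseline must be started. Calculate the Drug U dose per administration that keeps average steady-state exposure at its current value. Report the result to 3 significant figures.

CYP2C8: 0.51 × 2.9 = 1.479
Other: 0.49 (unchanged)
Relative clearance = 1.479 + 0.49 = 1.969.
Exposure is unchanged when dose changes in proportion to clearance. New dose = 300 μg × 1.969 = 591 μg.

591 μg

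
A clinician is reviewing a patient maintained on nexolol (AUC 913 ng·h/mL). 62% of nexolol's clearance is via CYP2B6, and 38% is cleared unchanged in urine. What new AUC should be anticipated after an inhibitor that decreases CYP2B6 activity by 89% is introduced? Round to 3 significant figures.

CYP2B6: 0.62 × 0.11 = 0.0682
Other: 0.38 (unchanged)
Relative clearance = 0.0682 + 0.38 = 0.4482.
New AUC = baseline ÷ relative clearance = 913 / 0.4482 = 2.04 × 10³ ng·h/mL.

2.04 × 10³ ng·h/mL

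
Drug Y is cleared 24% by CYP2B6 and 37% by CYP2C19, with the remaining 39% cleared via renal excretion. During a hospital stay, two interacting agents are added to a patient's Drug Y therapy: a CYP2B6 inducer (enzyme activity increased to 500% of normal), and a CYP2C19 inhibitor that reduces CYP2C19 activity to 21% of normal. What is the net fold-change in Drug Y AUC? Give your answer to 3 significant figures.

CYP2B6: 0.24 × 5 = 1.2
CYP2C19: 0.37 × 0.21 = 0.0777
Other: 0.39 (unchanged)
New clearance relative to baseline: 1.2 + 0.0777 + 0.39 = 1.6677.
Net AUC ratio = 1 / 1.6677 = 0.600.

0.600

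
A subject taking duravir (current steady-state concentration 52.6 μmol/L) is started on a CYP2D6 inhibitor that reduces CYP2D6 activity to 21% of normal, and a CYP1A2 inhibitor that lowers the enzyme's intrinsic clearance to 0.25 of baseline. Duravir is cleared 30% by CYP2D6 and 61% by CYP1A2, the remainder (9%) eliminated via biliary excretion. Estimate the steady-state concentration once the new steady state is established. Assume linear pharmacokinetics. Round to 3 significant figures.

The CYP2D6 pathway (30% of clearance) is reduced to 0.21× activity: 0.3 × 0.21 = 0.063.
The CYP1A2 pathway (61% of clearance) drops to 0.25× activity: 0.61 × 0.25 = 0.1525.
Non-CYP routes (9%) are unchanged.
Relative clearance = 0.063 + 0.1525 + 0.09 = 0.3055.
Dividing the baseline by the relative clearance: 52.6 / 0.3055 = 172 μmol/L.

172 μmol/L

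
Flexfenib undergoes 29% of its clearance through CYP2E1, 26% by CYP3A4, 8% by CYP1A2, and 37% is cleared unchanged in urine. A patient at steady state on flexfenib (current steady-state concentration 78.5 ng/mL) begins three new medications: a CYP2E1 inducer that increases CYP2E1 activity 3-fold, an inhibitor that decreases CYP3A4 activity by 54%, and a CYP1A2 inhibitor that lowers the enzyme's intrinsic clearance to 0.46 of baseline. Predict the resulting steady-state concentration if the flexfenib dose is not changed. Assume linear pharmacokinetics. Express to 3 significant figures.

56.2 ng/mL

The CYP2E1 pathway (29% of clearance) increases to 3× activity: 0.29 × 3 = 0.87.
The CYP3A4 pathway (26% of clearance) is reduced to 0.46× activity: 0.26 × 0.46 = 0.1196.
The CYP1A2 pathway (8% of clearance) is reduced to 0.46× activity: 0.08 × 0.46 = 0.0368.
Non-CYP routes (37%) are unchanged.
New clearance relative to baseline: 0.87 + 0.1196 + 0.0368 + 0.37 = 1.3964.
Dividing the baseline by the relative clearance: 78.5 / 1.3964 = 56.2 ng/mL.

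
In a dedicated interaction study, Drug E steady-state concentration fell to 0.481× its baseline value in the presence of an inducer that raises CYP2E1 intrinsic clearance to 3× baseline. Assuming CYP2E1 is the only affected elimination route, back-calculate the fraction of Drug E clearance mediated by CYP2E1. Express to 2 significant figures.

0.54

CL'/CL = 1 / 0.481 = 2.079
3·fm + (1 − fm) = 2.079
fm = (2.079 − 1) / (3 − 1) = 0.54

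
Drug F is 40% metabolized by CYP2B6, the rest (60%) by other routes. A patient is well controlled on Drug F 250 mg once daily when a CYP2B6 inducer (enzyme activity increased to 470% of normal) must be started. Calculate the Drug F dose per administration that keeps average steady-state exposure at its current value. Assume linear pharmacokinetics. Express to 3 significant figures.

620 mg

CYP2B6: 0.4 × 4.7 = 1.88
Other: 0.6 (unchanged)
New clearance relative to baseline: 1.88 + 0.6 = 2.48.
Css,avg = (dose rate)/CL, so holding Css fixed requires dose ∝ CL: 250 × 2.48 = 620 mg.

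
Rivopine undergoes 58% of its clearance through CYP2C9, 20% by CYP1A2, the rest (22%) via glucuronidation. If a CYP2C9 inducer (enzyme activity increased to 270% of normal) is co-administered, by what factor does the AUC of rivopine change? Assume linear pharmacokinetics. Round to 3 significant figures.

0.504

The CYP2C9 pathway (58% of clearance) increases to 2.7× activity: 0.58 × 2.7 = 1.566.
CYP1A2 (20%) and the residual 22% are unaffected.
CL_new/CL_old = 1.566 + 0.2 + 0.22 = 1.986.
AUC ratio = CL_old/CL_new = 1 / 1.986 = 0.504.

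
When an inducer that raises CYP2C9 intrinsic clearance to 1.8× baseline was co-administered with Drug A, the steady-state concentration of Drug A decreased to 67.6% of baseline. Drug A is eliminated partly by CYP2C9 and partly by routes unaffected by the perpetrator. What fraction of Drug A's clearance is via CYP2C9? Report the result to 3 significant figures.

Let x = fm,CYP2C9. Because steady-state concentration ∝ 1/CL, relative clearance rose to 1/0.676 = 1.479.
Setting x·1.8 + (1 − x) = 1.479 and solving: x = (1.479 − 1)/(1.8 − 1) = 0.599.

0.599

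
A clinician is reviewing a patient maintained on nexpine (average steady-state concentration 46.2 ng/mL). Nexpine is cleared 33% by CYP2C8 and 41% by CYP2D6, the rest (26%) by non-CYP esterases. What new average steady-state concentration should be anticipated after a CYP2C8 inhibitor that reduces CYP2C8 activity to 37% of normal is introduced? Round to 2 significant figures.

58 ng/mL

CYP2C8: 0.33 × 0.37 = 0.1221
CYP2D6: 0.41 (unchanged)
Other: 0.26 (unchanged)
Relative clearance = 0.1221 + 0.41 + 0.26 = 0.7921.
New average steady-state concentration = baseline ÷ relative clearance = 46.2 / 0.7921 = 58 ng/mL.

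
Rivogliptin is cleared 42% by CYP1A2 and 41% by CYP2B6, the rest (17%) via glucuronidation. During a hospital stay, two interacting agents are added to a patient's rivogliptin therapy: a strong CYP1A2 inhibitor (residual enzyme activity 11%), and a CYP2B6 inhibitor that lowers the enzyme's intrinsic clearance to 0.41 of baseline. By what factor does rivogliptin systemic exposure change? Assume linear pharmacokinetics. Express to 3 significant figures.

The CYP1A2 pathway (42% of clearance) falls to 0.11× activity: 0.42 × 0.11 = 0.0462.
The CYP2B6 pathway (41% of clearance) is reduced to 0.41× activity: 0.41 × 0.41 = 0.1681.
Non-CYP routes (17%) are unchanged.
Relative clearance = 0.0462 + 0.1681 + 0.17 = 0.3843.
Systemic exposure ∝ 1/CL: fold-change = 1 / 0.3843 = 2.60.

2.60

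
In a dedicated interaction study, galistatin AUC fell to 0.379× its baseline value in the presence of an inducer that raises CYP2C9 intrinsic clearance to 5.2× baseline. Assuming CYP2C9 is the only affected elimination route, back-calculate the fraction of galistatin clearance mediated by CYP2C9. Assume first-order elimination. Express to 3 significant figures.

CL'/CL = 1 / 0.379 = 2.639
5.2·fm + (1 − fm) = 2.639
fm = (2.639 − 1) / (5.2 − 1) = 0.390

0.390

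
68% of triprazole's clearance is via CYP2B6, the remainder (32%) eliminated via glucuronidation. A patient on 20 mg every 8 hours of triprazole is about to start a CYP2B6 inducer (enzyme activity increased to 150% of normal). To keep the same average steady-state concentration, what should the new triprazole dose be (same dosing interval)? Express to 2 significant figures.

27 mg

The CYP2B6 pathway (68% of clearance) rises to 1.5× activity: 0.68 × 1.5 = 1.02.
Non-CYP routes (32%) are unchanged.
CL_new/CL_old = 1.02 + 0.32 = 1.34.
To maintain the same steady-state level, dose must scale with clearance: new dose = 20 × 1.34 = 27 mg.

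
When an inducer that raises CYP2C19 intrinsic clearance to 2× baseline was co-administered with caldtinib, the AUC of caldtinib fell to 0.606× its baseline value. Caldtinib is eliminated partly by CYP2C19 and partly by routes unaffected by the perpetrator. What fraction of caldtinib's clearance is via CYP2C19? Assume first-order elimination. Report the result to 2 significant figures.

Write x for the fraction cleared via CYP2C19. The observed AUC change means clearance rose to 1/0.606 = 1.65 of baseline.
Setting x·2 + (1 − x) = 1.65 and solving: x = (1.65 − 1)/(2 − 1) = 0.65.

0.65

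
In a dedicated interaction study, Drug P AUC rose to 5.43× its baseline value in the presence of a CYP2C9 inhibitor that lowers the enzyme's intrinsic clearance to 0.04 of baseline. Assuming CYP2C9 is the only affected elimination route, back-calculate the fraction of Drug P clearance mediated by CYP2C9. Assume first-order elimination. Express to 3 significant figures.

0.850

Let x = fm,CYP2C9. Because AUC ∝ 1/CL, relative clearance fell to 1/5.43 = 0.1842.
Setting x·0.04 + (1 − x) = 0.1842 and solving: x = (0.1842 − 1)/(0.04 − 1) = 0.850.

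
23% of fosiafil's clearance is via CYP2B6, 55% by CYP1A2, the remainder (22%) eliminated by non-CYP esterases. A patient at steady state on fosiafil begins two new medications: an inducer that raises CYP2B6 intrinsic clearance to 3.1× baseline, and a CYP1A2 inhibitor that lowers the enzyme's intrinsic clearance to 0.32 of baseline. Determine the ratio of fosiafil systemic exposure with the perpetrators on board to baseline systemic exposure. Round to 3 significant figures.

CYP2B6: 0.23 × 3.1 = 0.713
CYP1A2: 0.55 × 0.32 = 0.176
Other: 0.22 (unchanged)
New clearance relative to baseline: 0.713 + 0.176 + 0.22 = 1.109.
Systemic exposure ∝ 1/CL: fold-change = 1 / 1.109 = 0.902.

0.902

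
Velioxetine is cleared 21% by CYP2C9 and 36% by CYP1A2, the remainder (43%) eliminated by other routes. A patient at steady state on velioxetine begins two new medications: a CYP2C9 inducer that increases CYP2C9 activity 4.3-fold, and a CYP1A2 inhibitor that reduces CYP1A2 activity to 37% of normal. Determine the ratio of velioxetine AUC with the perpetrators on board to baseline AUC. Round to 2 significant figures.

The CYP2C9 pathway (21% of clearance) increases to 4.3× activity: 0.21 × 4.3 = 0.903.
The CYP1A2 pathway (36% of clearance) drops to 0.37× activity: 0.36 × 0.37 = 0.1332.
The remaining 43% of clearance is unaffected.
New clearance relative to baseline: 0.903 + 0.1332 + 0.43 = 1.4662.
AUC ∝ 1/CL: fold-change = 1 / 1.4662 = 0.68.

0.68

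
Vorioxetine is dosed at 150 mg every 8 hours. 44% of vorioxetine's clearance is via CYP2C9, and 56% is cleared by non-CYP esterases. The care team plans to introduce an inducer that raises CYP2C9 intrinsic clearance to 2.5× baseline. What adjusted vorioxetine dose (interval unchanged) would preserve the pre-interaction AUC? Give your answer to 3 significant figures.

The CYP2C9 pathway (44% of clearance) is boosted to 2.5× activity: 0.44 × 2.5 = 1.1.
Non-CYP routes (56%) are unchanged.
CL_new/CL_old = 1.1 + 0.56 = 1.66.
Css,avg = (dose rate)/CL, so holding Css fixed requires dose ∝ CL: 150 × 1.66 = 249 mg.

249 mg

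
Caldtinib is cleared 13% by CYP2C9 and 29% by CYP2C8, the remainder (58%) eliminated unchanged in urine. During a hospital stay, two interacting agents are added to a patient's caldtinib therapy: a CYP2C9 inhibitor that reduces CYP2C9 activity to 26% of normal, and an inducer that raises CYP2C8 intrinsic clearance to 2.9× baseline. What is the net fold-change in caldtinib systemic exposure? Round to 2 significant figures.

The CYP2C9 pathway (13% of clearance) drops to 0.26× activity: 0.13 × 0.26 = 0.0338.
The CYP2C8 pathway (29% of clearance) is boosted to 2.9× activity: 0.29 × 2.9 = 0.841.
The remaining 58% of clearance is unaffected.
CL_new/CL_old = 0.0338 + 0.841 + 0.58 = 1.4548.
Systemic exposure ∝ 1/CL: fold-change = 1 / 1.4548 = 0.69.

0.69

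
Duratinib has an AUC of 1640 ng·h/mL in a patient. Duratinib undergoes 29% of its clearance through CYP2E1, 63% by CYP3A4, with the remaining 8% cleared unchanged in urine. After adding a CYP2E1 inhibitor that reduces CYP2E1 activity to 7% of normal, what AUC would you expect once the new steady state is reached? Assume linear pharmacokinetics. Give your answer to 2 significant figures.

The CYP2E1 pathway (29% of clearance) drops to 0.07× activity: 0.29 × 0.07 = 0.0203.
CYP3A4 (63%) and the residual 8% are unaffected.
Relative clearance = 0.0203 + 0.63 + 0.08 = 0.7303.
New AUC = baseline ÷ relative clearance = 1640 / 0.7303 = 2.2 × 10³ ng·h/mL.

2.2 × 10³ ng·h/mL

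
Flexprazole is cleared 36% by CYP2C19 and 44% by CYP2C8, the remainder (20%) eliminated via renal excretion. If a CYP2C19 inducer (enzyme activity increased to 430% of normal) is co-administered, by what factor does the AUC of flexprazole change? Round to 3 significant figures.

0.457

The CYP2C19 pathway (36% of clearance) rises to 4.3× activity: 0.36 × 4.3 = 1.548.
CYP2C8 (44%) and the residual 20% are unaffected.
CL_new/CL_old = 1.548 + 0.44 + 0.2 = 2.188.
Since AUC ∝ 1/CL, the ratio is 1 / 2.188 = 0.457.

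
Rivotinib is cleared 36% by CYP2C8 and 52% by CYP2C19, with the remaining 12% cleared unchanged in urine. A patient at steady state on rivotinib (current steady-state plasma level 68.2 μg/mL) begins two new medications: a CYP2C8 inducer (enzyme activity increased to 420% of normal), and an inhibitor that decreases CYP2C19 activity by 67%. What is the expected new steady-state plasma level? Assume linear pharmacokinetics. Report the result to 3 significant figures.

The CYP2C8 pathway (36% of clearance) increases to 4.2× activity: 0.36 × 4.2 = 1.512.
The CYP2C19 pathway (52% of clearance) is reduced to 0.33× activity: 0.52 × 0.33 = 0.1716.
Non-CYP routes (12%) are unchanged.
Relative clearance = 1.512 + 0.1716 + 0.12 = 1.8036.
Steady-state plasma level ∝ 1/CL: new value = 68.2 / 1.8036 = 37.8 μg/mL.

37.8 μg/mL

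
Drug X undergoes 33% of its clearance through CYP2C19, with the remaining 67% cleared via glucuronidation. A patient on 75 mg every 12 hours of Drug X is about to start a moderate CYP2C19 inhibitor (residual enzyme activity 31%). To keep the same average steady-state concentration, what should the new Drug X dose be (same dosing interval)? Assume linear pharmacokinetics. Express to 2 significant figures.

58 mg

The CYP2C19 pathway (33% of clearance) is reduced to 0.31× activity: 0.33 × 0.31 = 0.1023.
Non-CYP routes (67%) are unchanged.
CL_new/CL_old = 0.1023 + 0.67 = 0.7723.
Exposure is unchanged when dose changes in proportion to clearance. New dose = 75 mg × 0.7723 = 58 mg.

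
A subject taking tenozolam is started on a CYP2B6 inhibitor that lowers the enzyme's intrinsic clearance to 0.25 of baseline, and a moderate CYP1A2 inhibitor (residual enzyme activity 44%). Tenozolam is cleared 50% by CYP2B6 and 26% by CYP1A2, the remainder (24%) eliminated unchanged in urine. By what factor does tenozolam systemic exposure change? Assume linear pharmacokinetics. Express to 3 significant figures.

CYP2B6: 0.5 × 0.25 = 0.125
CYP1A2: 0.26 × 0.44 = 0.1144
Other: 0.24 (unchanged)
Relative clearance = 0.125 + 0.1144 + 0.24 = 0.4794.
Systemic exposure ∝ 1/CL: fold-change = 1 / 0.4794 = 2.09.

2.09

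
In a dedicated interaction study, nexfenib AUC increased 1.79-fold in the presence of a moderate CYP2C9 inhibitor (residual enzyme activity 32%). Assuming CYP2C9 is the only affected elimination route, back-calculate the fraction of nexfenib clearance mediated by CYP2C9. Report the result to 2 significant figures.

0.65

Let fm be the CYP2C9 fraction. New clearance relative to baseline = fm × 0.32 + (1 − fm).
AUC ratio = 1 / (new CL fraction), so new CL fraction = 1 / 1.79 = 0.5587.
fm × 0.32 + 1 − fm = 0.5587  ⇒  fm × (0.32 − 1) = −0.4413  ⇒  fm = 0.65.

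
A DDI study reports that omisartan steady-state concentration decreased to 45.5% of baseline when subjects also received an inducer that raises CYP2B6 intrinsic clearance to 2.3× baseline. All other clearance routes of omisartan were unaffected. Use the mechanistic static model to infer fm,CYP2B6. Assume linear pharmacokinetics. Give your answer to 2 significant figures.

0.92

Write x for the fraction cleared via CYP2B6. The observed steady-state concentration change means clearance rose to 1/0.455 = 2.198 of baseline.
Only the CYP2B6 route changed, so 2.198 = x·2.3 + (1 − x), giving x = 0.92.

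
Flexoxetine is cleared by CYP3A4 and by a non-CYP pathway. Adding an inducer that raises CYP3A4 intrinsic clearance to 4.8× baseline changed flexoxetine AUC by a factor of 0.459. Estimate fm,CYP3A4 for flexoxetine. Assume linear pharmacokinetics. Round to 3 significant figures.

Call the CYP3A4 fraction fm. After the interaction, CL_new/CL_old = fm × 4.8 + (1 − fm).
AUC ratio = 1 / (new CL fraction), so new CL fraction = 1 / 0.459 = 2.179.
fm × 4.8 + 1 − fm = 2.179  ⇒  fm × (4.8 − 1) = 1.179  ⇒  fm = 0.310.

0.310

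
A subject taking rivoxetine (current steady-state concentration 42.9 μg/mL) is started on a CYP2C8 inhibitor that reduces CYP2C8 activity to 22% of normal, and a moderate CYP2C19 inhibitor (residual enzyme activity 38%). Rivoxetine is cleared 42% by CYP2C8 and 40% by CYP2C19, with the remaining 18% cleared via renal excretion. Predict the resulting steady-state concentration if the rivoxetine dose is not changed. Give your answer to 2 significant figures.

1.0 × 10² μg/mL

The CYP2C8 pathway (42% of clearance) is reduced to 0.22× activity: 0.42 × 0.22 = 0.0924.
The CYP2C19 pathway (40% of clearance) drops to 0.38× activity: 0.4 × 0.38 = 0.152.
The remaining 18% of clearance is unaffected.
Relative clearance = 0.0924 + 0.152 + 0.18 = 0.4244.
Steady-state concentration ∝ 1/CL: new value = 42.9 / 0.4244 = 1.0 × 10² μg/mL.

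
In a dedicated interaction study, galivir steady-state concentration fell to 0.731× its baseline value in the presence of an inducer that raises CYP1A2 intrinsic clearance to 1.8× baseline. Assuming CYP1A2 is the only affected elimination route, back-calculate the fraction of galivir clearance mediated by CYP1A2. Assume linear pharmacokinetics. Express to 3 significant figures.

0.460

Let x = fm,CYP1A2. Because steady-state concentration ∝ 1/CL, relative clearance rose to 1/0.731 = 1.368.
Setting x·1.8 + (1 − x) = 1.368 and solving: x = (1.368 − 1)/(1.8 − 1) = 0.460.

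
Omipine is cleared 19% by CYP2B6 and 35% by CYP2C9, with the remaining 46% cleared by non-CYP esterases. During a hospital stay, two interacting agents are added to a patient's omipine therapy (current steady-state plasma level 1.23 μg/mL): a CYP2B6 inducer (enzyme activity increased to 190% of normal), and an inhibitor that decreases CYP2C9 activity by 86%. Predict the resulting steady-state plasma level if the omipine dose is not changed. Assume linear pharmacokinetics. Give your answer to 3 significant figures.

1.41 μg/mL

The CYP2B6 pathway (19% of clearance) rises to 1.9× activity: 0.19 × 1.9 = 0.361.
The CYP2C9 pathway (35% of clearance) is reduced to 0.14× activity: 0.35 × 0.14 = 0.049.
The remaining 46% of clearance is unaffected.
New clearance relative to baseline: 0.361 + 0.049 + 0.46 = 0.87.
Dividing the baseline by the relative clearance: 1.23 / 0.87 = 1.41 μg/mL.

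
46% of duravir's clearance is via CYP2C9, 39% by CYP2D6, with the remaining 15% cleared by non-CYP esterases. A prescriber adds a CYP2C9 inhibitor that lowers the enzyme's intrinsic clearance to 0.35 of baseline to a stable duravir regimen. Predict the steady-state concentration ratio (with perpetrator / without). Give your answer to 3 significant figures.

The CYP2C9 pathway (46% of clearance) drops to 0.35× activity: 0.46 × 0.35 = 0.161.
CYP2D6 (39%) and the residual 15% are unaffected.
Relative clearance = 0.161 + 0.39 + 0.15 = 0.701.
Since steady-state concentration ∝ 1/CL, the ratio is 1 / 0.701 = 1.43.

1.43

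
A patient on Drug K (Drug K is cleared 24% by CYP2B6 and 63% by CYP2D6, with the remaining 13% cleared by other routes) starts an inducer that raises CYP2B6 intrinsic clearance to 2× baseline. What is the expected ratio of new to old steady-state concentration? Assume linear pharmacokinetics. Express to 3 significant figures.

0.806

The CYP2B6 pathway (24% of clearance) increases to 2× activity: 0.24 × 2 = 0.48.
CYP2D6 (63%) and the residual 13% are unaffected.
CL_new/CL_old = 0.48 + 0.63 + 0.13 = 1.24.
Steady-state concentration is inversely proportional to clearance, so the fold-change is 1 / 1.24 = 0.806.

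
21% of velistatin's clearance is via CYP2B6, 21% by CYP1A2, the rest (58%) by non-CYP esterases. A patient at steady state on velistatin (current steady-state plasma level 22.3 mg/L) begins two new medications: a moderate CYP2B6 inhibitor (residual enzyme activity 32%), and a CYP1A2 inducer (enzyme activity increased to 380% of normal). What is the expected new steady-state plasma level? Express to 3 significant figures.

The CYP2B6 pathway (21% of clearance) is reduced to 0.32× activity: 0.21 × 0.32 = 0.0672.
The CYP1A2 pathway (21% of clearance) rises to 3.8× activity: 0.21 × 3.8 = 0.798.
The remaining 58% of clearance is unaffected.
New clearance relative to baseline: 0.0672 + 0.798 + 0.58 = 1.4452.
Dividing the baseline by the relative clearance: 22.3 / 1.4452 = 15.4 mg/L.

15.4 mg/L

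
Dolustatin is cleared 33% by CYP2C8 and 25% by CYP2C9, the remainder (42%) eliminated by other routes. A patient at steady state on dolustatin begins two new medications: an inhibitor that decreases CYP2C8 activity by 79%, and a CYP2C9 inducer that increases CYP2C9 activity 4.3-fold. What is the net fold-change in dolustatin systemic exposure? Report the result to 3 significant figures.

The CYP2C8 pathway (33% of clearance) drops to 0.21× activity: 0.33 × 0.21 = 0.0693.
The CYP2C9 pathway (25% of clearance) is boosted to 4.3× activity: 0.25 × 4.3 = 1.075.
The remaining 42% of clearance is unaffected.
Relative clearance = 0.0693 + 1.075 + 0.42 = 1.5643.
Net systemic exposure ratio = 1 / 1.5643 = 0.639.

0.639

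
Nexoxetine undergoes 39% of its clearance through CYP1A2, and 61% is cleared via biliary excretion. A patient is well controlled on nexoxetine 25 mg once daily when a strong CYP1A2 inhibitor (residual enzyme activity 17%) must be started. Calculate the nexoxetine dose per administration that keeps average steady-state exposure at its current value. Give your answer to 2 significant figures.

17 mg

The CYP1A2 pathway (39% of clearance) is reduced to 0.17× activity: 0.39 × 0.17 = 0.0663.
Non-CYP routes (61%) are unchanged.
New clearance relative to baseline: 0.0663 + 0.61 = 0.6763.
Css,avg = (dose rate)/CL, so holding Css fixed requires dose ∝ CL: 25 × 0.6763 = 17 mg.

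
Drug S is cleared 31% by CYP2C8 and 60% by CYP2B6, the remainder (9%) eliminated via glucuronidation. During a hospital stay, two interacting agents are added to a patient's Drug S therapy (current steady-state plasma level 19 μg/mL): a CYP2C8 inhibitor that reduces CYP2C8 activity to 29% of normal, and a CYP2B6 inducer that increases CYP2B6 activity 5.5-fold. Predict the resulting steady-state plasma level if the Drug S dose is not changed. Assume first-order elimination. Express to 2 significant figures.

5.5 μg/mL

The CYP2C8 pathway (31% of clearance) drops to 0.29× activity: 0.31 × 0.29 = 0.0899.
The CYP2B6 pathway (60% of clearance) is boosted to 5.5× activity: 0.6 × 5.5 = 3.3.
Non-CYP routes (9%) are unchanged.
CL_new/CL_old = 0.0899 + 3.3 + 0.09 = 3.4799.
New steady-state plasma level = 19 / 3.4799 = 5.5 μg/mL (concentration scales inversely with clearance).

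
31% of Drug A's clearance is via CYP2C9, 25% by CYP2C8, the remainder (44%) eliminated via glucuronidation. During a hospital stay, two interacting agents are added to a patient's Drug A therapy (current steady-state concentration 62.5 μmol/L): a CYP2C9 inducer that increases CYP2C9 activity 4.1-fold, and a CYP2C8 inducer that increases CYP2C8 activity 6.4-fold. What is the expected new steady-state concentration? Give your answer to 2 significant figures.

The CYP2C9 pathway (31% of clearance) is boosted to 4.1× activity: 0.31 × 4.1 = 1.271.
The CYP2C8 pathway (25% of clearance) increases to 6.4× activity: 0.25 × 6.4 = 1.6.
Non-CYP routes (44%) are unchanged.
Relative clearance = 1.271 + 1.6 + 0.44 = 3.311.
Steady-state concentration ∝ 1/CL: new value = 62.5 / 3.311 = 19 μmol/L.

19 μmol/L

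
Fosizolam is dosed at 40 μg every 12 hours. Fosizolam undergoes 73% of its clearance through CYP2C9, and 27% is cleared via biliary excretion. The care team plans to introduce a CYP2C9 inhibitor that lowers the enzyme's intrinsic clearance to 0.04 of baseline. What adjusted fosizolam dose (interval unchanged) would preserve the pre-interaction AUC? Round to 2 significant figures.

12 μg

CYP2C9: 0.73 × 0.04 = 0.0292
Other: 0.27 (unchanged)
Relative clearance = 0.0292 + 0.27 = 0.2992.
Css,avg = (dose rate)/CL, so holding Css fixed requires dose ∝ CL: 40 × 0.2992 = 12 μg.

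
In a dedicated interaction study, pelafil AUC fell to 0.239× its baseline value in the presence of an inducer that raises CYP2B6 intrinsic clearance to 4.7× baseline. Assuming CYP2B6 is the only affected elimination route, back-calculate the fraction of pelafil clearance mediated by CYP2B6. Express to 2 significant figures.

Let fm be the CYP2B6 fraction. New clearance relative to baseline = fm × 4.7 + (1 − fm).
AUC ratio = 1 / (new CL fraction), so new CL fraction = 1 / 0.239 = 4.184.
fm × 4.7 + 1 − fm = 4.184  ⇒  fm × (4.7 − 1) = 3.184  ⇒  fm = 0.86.

0.86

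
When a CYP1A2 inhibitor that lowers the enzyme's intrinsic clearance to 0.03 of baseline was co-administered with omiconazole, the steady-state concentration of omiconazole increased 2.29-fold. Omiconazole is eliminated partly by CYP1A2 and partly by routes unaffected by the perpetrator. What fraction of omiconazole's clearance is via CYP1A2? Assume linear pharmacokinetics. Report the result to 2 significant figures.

CL'/CL = 1 / 2.29 = 0.4367
0.03·fm + (1 − fm) = 0.4367
fm = (0.4367 − 1) / (0.03 − 1) = 0.58

0.58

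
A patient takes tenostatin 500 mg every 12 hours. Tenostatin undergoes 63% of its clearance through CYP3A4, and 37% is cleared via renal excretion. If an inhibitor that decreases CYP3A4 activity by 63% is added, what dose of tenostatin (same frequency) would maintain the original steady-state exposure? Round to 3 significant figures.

The CYP3A4 pathway (63% of clearance) drops to 0.37× activity: 0.63 × 0.37 = 0.2331.
Non-CYP routes (37%) are unchanged.
Relative clearance = 0.2331 + 0.37 = 0.6031.
Css,avg = (dose rate)/CL, so holding Css fixed requires dose ∝ CL: 500 × 0.6031 = 302 mg.

302 mg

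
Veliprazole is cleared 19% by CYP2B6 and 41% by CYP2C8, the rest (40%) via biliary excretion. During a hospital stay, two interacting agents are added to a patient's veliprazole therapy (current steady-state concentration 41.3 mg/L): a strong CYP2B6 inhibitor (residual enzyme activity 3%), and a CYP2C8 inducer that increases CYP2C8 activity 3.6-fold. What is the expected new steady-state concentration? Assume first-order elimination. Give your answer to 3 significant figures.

The CYP2B6 pathway (19% of clearance) is reduced to 0.03× activity: 0.19 × 0.03 = 0.0057.
The CYP2C8 pathway (41% of clearance) is boosted to 3.6× activity: 0.41 × 3.6 = 1.476.
The remaining 40% of clearance is unaffected.
Relative clearance = 0.0057 + 1.476 + 0.4 = 1.8817.
Steady-state concentration ∝ 1/CL: new value = 41.3 / 1.8817 = 21.9 mg/L.

21.9 mg/L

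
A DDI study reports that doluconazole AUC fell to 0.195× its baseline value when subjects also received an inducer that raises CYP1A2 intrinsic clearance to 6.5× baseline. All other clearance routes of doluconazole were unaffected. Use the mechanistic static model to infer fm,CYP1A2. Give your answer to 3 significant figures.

Write x for the fraction cleared via CYP1A2. The observed AUC change means clearance rose to 1/0.195 = 5.128 of baseline.
Only the CYP1A2 route changed, so 5.128 = x·6.5 + (1 − x), giving x = 0.751.

0.751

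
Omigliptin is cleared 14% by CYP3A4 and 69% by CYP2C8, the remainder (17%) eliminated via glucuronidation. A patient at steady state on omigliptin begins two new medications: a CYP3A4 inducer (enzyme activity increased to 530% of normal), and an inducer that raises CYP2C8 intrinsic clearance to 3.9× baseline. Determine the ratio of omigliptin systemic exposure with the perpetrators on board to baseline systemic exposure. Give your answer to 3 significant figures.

0.278

CYP3A4: 0.14 × 5.3 = 0.742
CYP2C8: 0.69 × 3.9 = 2.691
Other: 0.17 (unchanged)
Relative clearance = 0.742 + 2.691 + 0.17 = 3.603.
Because systemic exposure varies inversely with clearance, the combined effect is 1 / 3.603 = 0.278.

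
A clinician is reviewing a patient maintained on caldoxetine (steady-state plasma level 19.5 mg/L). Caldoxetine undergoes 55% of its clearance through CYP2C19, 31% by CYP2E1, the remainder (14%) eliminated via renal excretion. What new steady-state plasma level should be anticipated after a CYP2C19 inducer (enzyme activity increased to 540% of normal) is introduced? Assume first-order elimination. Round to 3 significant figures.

The CYP2C19 pathway (55% of clearance) increases to 5.4× activity: 0.55 × 5.4 = 2.97.
CYP2E1 (31%) and the residual 14% are unaffected.
CL_new/CL_old = 2.97 + 0.31 + 0.14 = 3.42.
New steady-state plasma level = baseline ÷ relative clearance = 19.5 / 3.42 = 5.70 mg/L.

5.70 mg/L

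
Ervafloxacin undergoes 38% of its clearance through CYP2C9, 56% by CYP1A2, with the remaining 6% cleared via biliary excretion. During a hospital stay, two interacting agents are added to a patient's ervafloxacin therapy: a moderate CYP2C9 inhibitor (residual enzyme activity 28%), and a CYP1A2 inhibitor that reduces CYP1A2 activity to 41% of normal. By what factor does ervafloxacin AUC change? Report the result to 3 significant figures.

The CYP2C9 pathway (38% of clearance) is reduced to 0.28× activity: 0.38 × 0.28 = 0.1064.
The CYP1A2 pathway (56% of clearance) is reduced to 0.41× activity: 0.56 × 0.41 = 0.2296.
Non-CYP routes (6%) are unchanged.
CL_new/CL_old = 0.1064 + 0.2296 + 0.06 = 0.396.
AUC ∝ 1/CL: fold-change = 1 / 0.396 = 2.53.

2.53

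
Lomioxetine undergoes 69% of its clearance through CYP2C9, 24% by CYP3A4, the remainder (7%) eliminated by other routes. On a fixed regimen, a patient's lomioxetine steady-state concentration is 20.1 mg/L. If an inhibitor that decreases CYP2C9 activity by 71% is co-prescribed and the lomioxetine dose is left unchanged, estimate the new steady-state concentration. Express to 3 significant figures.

39.4 mg/L

The CYP2C9 pathway (69% of clearance) drops to 0.29× activity: 0.69 × 0.29 = 0.2001.
CYP3A4 (24%) and the residual 7% are unaffected.
Relative clearance = 0.2001 + 0.24 + 0.07 = 0.5101.
Steady-state concentration ∝ 1/CL, so new value = 20.1 / 0.5101 = 39.4 mg/L.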